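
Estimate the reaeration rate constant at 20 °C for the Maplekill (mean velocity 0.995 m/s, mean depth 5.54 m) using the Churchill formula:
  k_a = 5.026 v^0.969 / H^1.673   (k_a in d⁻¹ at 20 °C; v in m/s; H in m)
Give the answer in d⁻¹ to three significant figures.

k_a ≈ 0.285 d⁻¹

k_a = 5.026 × 0.995^0.969 / 5.54^1.673 = 5.026 × 0.9952 / 17.53 = 0.2852 d⁻¹.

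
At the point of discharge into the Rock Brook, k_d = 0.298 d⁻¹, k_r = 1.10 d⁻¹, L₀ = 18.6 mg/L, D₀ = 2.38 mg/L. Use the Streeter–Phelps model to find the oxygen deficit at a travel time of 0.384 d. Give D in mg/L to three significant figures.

k_d L₀/(k_r−k_d) = 0.298×18.6/(1.10−0.298) = 5.543/0.8020 = 6.911 mg/L.
e^(−k_d t) = e^(−0.298×0.3840) = 0.8919; e^(−k_r t) = e^(−1.10×0.3840) = 0.6555.
D = 6.911 × (0.8919 − 0.6555) + 2.38 × 0.6555 = 1.634 + 1.560 = 3.194 mg/L.

D ≈ 3.19 mg/L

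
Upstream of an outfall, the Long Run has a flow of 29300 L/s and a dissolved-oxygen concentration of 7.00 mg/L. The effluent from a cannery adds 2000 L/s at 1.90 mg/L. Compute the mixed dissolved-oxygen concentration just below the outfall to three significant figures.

6.67 mg/L

Flow-weighted mixing: C = (Q_r C_r + Q_w C_w)/(Q_r + Q_w)
= (29300×7.00 + 2000×1.90)/(29300 + 2000) = 208900/31300 = 6.674 mg/L.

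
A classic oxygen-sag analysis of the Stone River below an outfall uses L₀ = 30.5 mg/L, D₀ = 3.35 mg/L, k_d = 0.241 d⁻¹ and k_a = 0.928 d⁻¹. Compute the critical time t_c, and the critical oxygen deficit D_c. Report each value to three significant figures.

t_c = [1/(k_a−k_d)] ln[(k_a/k_d)(1 − D₀(k_a−k_d)/(k_d L₀))]
= [1/(0.928−0.241)] ln[(0.928/0.241)(1 − 3.35×0.6870/(0.241×30.5))]
= (1/0.6870) ln[3.851 × 0.6869] = 1.456 × ln(2.645) = 1.456 × 0.9727 = 1.416 d.
D_c = (k_d/k_a) L₀ e^(−k_d t_c) = (0.241/0.928) × 30.5 × e^(−0.241×1.416) = 0.2597 × 30.5 × 0.7109 = 5.631 mg/L.

t_c ≈ 1.42 d; D_c ≈ 5.63 mg/L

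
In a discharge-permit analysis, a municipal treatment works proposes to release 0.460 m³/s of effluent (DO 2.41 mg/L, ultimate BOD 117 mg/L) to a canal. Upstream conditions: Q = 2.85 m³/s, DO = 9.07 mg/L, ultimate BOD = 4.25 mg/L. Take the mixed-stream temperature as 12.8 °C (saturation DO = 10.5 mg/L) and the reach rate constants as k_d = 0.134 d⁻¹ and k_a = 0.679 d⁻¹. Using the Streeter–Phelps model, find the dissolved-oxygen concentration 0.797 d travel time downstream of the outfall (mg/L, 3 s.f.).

DO ≈ 7.58 mg/L

Mixed DO = (2.85×9.07 + 0.460×2.41)/(2.85+0.460) = 26.96/3.310 = 8.144 mg/L.
Mixed L₀ = (2.85×4.25 + 0.460×117)/(3.310) = 65.93/3.310 = 19.92 mg/L.
Initial deficit D₀ = C_s − DO₀ = 10.5 − 8.144 = 2.356 mg/L.
D(0.797) = [0.134×19.92/(0.679−0.134)](e^(−0.134×0.797) − e^(−0.679×0.797)) + 2.356 e^(−0.679×0.797)
= 4.898 × (0.8987 − 0.5821) + 2.356 × 0.5821 = 2.922 mg/L.
DO = 10.5 − 2.922 = 7.578 mg/L.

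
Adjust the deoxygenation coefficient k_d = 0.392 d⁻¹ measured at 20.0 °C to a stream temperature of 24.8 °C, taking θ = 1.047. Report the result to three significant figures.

k_d(T₂) = k_d(T₁) · θ^(T₂−T₁) = 0.392 × 1.047^(24.8−20.0)
= 0.392 × 1.047^4.80 = 0.392 × 1.247 = 0.4887 d⁻¹.

k_d ≈ 0.489 d⁻¹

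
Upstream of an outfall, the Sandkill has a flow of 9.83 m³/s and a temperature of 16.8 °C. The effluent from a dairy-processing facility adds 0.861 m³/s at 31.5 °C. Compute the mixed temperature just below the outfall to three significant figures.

Flow-weighted mixing: C = (Q_r C_r + Q_w C_w)/(Q_r + Q_w)
= (9.83×16.8 + 0.861×31.5)/(9.83 + 0.861) = 192.3/10.69 = 17.98 °C.

18.0 °C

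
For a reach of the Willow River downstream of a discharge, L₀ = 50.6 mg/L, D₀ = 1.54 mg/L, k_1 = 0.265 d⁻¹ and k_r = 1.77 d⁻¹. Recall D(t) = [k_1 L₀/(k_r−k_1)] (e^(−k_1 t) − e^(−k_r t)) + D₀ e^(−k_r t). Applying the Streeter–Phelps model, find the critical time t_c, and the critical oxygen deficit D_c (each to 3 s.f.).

t_c ≈ 1.14 d; D_c ≈ 5.61 mg/L

At the critical point dD/dt = 0, so k_1 L₀ e^(−k_1 t) = k_r D. Substituting D(t) from the Streeter–Phelps equation and solving for t gives
t_c = ln[(k_r/k_1)(1 − D₀(k_r−k_1)/(k_1 L₀))] / (k_r−k_1).
Here k_r−k_1 = 1.505 d⁻¹ and 1 − D₀(k_r−k_1)/(k_1 L₀) = 1 − 1.54×1.505/(0.265×50.6) = 0.8272, so
t_c = ln(6.679 × 0.8272) / 1.505 = 1.709 / 1.505 = 1.136 d.
L(t_c) = L₀ e^(−k_1 t_c) = 50.6 × 0.7401 = 37.45 mg/L, and at the critical point k_r D_c = k_1 L, so D_c = (0.265/1.77) × 37.45 = 5.607 mg/L.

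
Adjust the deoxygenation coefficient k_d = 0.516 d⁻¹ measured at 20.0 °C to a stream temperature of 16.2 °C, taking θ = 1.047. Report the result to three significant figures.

k_d(T₂) = k_d(T₁) · θ^(T₂−T₁) = 0.516 × 1.047^(16.2−20.0)
= 0.516 × 1.047^-3.80 = 0.516 × 0.8399 = 0.4334 d⁻¹.

k_d ≈ 0.433 d⁻¹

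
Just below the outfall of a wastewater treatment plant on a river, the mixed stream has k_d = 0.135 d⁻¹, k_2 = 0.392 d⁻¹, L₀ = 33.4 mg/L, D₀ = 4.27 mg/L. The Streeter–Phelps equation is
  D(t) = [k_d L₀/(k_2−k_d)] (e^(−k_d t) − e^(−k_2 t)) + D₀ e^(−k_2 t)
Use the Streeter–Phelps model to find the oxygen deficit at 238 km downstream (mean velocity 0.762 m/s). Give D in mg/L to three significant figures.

Travel time t = x/v = 238 km / (0.762 m/s) = 238000 m / 0.762 m/s = 312300 s = 3.615 d.
k_d L₀/(k_2−k_d) = 0.135×33.4/(0.392−0.135) = 4.509/0.2570 = 17.54 mg/L.
e^(−k_d t) = e^(−0.135×3.615) = 0.6138; e^(−k_2 t) = e^(−0.392×3.615) = 0.2424.
D = 17.54 × (0.6138 − 0.2424) + 4.27 × 0.2424 = 6.516 + 1.035 = 7.552 mg/L.

D ≈ 7.55 mg/L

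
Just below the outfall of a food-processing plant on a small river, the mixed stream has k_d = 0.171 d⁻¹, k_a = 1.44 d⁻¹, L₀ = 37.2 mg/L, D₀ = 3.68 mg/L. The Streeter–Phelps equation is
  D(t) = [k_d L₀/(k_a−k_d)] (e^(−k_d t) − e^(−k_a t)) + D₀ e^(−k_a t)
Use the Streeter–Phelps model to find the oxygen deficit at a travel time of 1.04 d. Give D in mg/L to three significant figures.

k_d L₀/(k_a−k_d) = 0.171×37.2/(1.44−0.171) = 6.361/1.269 = 5.013 mg/L.
e^(−k_d t) = e^(−0.171×1.040) = 0.8371; e^(−k_a t) = e^(−1.44×1.040) = 0.2237.
D = 5.013 × (0.8371 − 0.2237) + 3.68 × 0.2237 = 3.075 + 0.8231 = 3.898 mg/L.

D ≈ 3.90 mg/L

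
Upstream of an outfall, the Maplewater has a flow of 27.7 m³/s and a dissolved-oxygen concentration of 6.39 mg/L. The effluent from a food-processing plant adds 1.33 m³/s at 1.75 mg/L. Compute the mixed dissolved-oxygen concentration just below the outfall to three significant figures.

6.18 mg/L

Flow-weighted mixing: C = (Q_r C_r + Q_w C_w)/(Q_r + Q_w)
= (27.7×6.39 + 1.33×1.75)/(27.7 + 1.33) = 179.3/29.03 = 6.177 mg/L.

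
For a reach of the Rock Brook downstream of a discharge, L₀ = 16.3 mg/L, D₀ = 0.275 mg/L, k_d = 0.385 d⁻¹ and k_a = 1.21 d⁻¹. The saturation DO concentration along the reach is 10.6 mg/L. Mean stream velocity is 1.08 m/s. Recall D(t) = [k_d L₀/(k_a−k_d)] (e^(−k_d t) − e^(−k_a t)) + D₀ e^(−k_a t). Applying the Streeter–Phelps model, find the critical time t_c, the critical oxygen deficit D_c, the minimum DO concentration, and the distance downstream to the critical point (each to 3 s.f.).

t_c ≈ 1.34 d; D_c ≈ 3.09 mg/L; min DO ≈ 7.51 mg/L; x_c ≈ 125 km

With k_a/k_d = 3.143 and 1 − D₀(k_a−k_d)/(k_d L₀) = 0.9638,
t_c = ln(3.143 × 0.9638) / (1.21 − 0.385) = ln(3.029) / 0.8250 = 1.108/0.8250 = 1.343 d.
L(t_c) = L₀ e^(−k_d t_c) = 16.3 × 0.5962 = 9.718 mg/L, and at the critical point k_a D_c = k_d L, so D_c = (0.385/1.21) × 9.718 = 3.092 mg/L.
Minimum DO = C_s − D_c = 10.6 − 3.092 = 7.508 mg/L.
x_c = v t_c = 1.08 m/s × 1.343 d × 86400 s/d = 125400 m ≈ 125 km.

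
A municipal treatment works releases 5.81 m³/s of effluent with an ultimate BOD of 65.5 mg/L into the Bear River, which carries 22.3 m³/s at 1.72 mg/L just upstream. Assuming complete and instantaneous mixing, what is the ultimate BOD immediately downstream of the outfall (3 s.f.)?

Flow-weighted mixing: C = (Q_r C_r + Q_w C_w)/(Q_r + Q_w)
= (22.3×1.72 + 5.81×65.5)/(22.3 + 5.81) = 418.9/28.11 = 14.90 mg/L.

14.9 mg/L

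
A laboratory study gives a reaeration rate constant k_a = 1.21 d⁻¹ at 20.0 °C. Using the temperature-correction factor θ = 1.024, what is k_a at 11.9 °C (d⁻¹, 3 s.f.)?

k_a(T₂) = k_a(T₁) · θ^(T₂−T₁) = 1.21 × 1.024^(11.9−20.0)
= 1.21 × 1.024^-8.10 = 1.21 × 0.8252 = 0.9985 d⁻¹.

k_a ≈ 0.999 d⁻¹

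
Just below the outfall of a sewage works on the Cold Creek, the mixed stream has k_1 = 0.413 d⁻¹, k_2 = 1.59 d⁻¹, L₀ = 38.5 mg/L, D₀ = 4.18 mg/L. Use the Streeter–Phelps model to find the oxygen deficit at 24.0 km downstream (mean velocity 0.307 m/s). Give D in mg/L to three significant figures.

Travel time t = x/v = 24.0 km / (0.307 m/s) = 24000 m / 0.307 m/s = 78180 s = 0.9048 d.
k_1 L₀/(k_2−k_1) = 0.413×38.5/(1.59−0.413) = 15.90/1.177 = 13.51 mg/L.
e^(−k_1 t) = e^(−0.413×0.9048) = 0.6882; e^(−k_2 t) = e^(−1.59×0.9048) = 0.2372.
D = 13.51 × (0.6882 − 0.2372) + 4.18 × 0.2372 = 6.092 + 0.9917 = 7.084 mg/L.

D ≈ 7.08 mg/L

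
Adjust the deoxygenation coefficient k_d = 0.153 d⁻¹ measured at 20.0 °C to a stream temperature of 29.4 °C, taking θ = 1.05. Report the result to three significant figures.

k_d(T₂) = k_d(T₁) · θ^(T₂−T₁) = 0.153 × 1.05^(29.4−20.0)
= 0.153 × 1.05^9.40 = 0.153 × 1.582 = 0.2420 d⁻¹.

k_d ≈ 0.242 d⁻¹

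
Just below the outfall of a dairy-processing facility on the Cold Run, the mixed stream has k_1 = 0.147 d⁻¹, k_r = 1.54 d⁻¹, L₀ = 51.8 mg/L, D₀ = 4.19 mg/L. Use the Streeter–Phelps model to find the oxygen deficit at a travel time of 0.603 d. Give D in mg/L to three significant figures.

D ≈ 4.50 mg/L

k_1 L₀/(k_r−k_1) = 0.147×51.8/(1.54−0.147) = 7.615/1.393 = 5.466 mg/L.
e^(−k_1 t) = e^(−0.147×0.6030) = 0.9152; e^(−k_r t) = e^(−1.54×0.6030) = 0.3951.
D = 5.466 × (0.9152 − 0.3951) + 4.19 × 0.3951 = 2.843 + 1.655 = 4.498 mg/L.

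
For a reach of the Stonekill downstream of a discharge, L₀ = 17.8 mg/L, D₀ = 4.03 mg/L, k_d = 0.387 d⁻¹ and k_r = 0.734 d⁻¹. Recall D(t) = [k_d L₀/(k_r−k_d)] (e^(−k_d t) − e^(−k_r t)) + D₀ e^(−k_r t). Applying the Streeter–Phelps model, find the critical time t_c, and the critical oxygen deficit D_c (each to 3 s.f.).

t_c ≈ 1.19 d; D_c ≈ 5.92 mg/L

With k_r/k_d = 1.897 and 1 − D₀(k_r−k_d)/(k_d L₀) = 0.7970,
t_c = ln(1.897 × 0.7970) / (0.734 − 0.387) = ln(1.512) / 0.3470 = 0.4132/0.3470 = 1.191 d.
D_c = (k_d/k_r) L₀ e^(−k_d t_c) = (0.387/0.734) × 17.8 × e^(−0.387×1.191) = 0.5272 × 17.8 × 0.6308 = 5.920 mg/L.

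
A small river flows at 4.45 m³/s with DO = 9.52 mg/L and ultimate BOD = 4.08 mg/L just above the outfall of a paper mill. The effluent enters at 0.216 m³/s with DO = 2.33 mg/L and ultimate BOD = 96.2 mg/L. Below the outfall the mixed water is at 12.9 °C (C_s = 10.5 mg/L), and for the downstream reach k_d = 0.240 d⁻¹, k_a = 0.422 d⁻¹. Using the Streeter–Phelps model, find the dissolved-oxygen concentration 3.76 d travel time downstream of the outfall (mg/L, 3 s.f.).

DO ≈ 8.02 mg/L

Mixed DO = (4.45×9.52 + 0.216×2.33)/(4.45+0.216) = 42.87/4.666 = 9.187 mg/L.
Mixed L₀ = (4.45×4.08 + 0.216×96.2)/(4.666) = 38.94/4.666 = 8.344 mg/L.
Initial deficit D₀ = C_s − DO₀ = 10.5 − 9.187 = 1.313 mg/L.
D(3.76) = [0.240×8.344/(0.422−0.240)](e^(−0.240×3.76) − e^(−0.422×3.76)) + 1.313 e^(−0.422×3.76)
= 11.00 × (0.4056 − 0.2046) + 1.313 × 0.2046 = 2.480 mg/L.
DO = 10.5 − 2.480 = 8.020 mg/L.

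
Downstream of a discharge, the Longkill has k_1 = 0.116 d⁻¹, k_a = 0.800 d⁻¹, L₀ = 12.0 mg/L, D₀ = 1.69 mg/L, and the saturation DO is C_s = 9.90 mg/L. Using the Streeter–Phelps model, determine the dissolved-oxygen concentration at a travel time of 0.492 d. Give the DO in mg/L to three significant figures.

DO ≈ 8.21 mg/L

k_1 L₀/(k_a−k_1) = 0.116×12.0/(0.800−0.116) = 1.392/0.6840 = 2.035 mg/L.
e^(−k_1 t) = e^(−0.116×0.4920) = 0.9445; e^(−k_a t) = e^(−0.800×0.4920) = 0.6746.
D = 2.035 × (0.9445 − 0.6746) + 1.69 × 0.6746 = 0.5493 + 1.140 = 1.689 mg/L.
DO = C_s − D = 9.90 − 1.689 = 8.211 mg/L.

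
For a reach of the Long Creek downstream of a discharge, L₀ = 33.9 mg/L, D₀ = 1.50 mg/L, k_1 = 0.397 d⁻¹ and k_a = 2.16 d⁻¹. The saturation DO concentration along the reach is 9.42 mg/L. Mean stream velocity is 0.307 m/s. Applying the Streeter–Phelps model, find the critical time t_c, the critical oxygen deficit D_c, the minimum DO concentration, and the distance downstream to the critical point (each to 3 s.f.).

t_c ≈ 0.837 d; D_c ≈ 4.47 mg/L; min DO ≈ 4.95 mg/L; x_c ≈ 22.2 km

With k_a/k_1 = 5.441 and 1 − D₀(k_a−k_1)/(k_1 L₀) = 0.8035,
t_c = ln(5.441 × 0.8035) / (2.16 − 0.397) = ln(4.372) / 1.763 = 1.475/1.763 = 0.8367 d.
D_c = (k_1/k_a) L₀ e^(−k_1 t_c) = (0.397/2.16) × 33.9 × e^(−0.397×0.8367) = 0.1838 × 33.9 × 0.7174 = 4.470 mg/L.
Minimum DO = C_s − D_c = 9.42 − 4.470 = 4.950 mg/L.
x_c = v t_c = 0.307 m/s × 0.8367 d × 86400 s/d = 22190 m ≈ 22.2 km.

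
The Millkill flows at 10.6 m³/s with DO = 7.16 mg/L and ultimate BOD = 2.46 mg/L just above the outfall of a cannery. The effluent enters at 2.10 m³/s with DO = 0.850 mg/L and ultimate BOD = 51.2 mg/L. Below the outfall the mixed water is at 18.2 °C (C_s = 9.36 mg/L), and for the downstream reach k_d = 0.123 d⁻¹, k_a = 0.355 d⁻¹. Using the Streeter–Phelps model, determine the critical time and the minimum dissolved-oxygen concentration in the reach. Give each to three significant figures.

Mixed DO = (10.6×7.16 + 2.10×0.850)/(10.6+2.10) = 77.68/12.70 = 6.117 mg/L.
Mixed L₀ = (10.6×2.46 + 2.10×51.2)/(12.70) = 133.6/12.70 = 10.52 mg/L.
Initial deficit D₀ = C_s − DO₀ = 9.36 − 6.117 = 3.243 mg/L.
t_c = (1/0.2320) ln[(0.355/0.123)(1 − 3.243×0.2320/(0.123×10.52))] = 4.310 × ln(1.208) = 0.8135 d.
D_c = (0.123/0.355) × 10.52 × e^(−0.123×0.8135) = 0.3465 × 10.52 × 0.9048 = 3.298 mg/L.
Minimum DO = 9.36 − 3.298 = 6.062 mg/L.

t_c ≈ 0.813 d; minimum DO ≈ 6.06 mg/L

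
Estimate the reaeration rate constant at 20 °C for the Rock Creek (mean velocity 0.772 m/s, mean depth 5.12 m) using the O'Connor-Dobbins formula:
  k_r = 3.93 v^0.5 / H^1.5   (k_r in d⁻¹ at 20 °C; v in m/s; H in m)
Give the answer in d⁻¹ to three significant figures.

k_r ≈ 0.298 d⁻¹

k_r = 3.93 × 0.772^0.5 / 5.12^1.5 = 3.93 × 0.8786 / 11.59 = 0.2981 d⁻¹.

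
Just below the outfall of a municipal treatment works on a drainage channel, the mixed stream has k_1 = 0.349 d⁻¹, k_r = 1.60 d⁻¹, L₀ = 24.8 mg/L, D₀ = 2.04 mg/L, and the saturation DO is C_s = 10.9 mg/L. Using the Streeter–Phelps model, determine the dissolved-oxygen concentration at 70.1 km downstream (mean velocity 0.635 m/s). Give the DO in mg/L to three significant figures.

DO ≈ 7.10 mg/L

Travel time t = x/v = 70.1 km / (0.635 m/s) = 70100 m / 0.635 m/s = 110400 s = 1.278 d.
k_1 L₀/(k_r−k_1) = 0.349×24.8/(1.60−0.349) = 8.655/1.251 = 6.919 mg/L.
e^(−k_1 t) = e^(−0.349×1.278) = 0.6402; e^(−k_r t) = e^(−1.60×1.278) = 0.1295.
D = 6.919 × (0.6402 − 0.1295) + 2.04 × 0.1295 = 3.534 + 0.2641 = 3.798 mg/L.
DO = C_s − D = 10.9 − 3.798 = 7.102 mg/L.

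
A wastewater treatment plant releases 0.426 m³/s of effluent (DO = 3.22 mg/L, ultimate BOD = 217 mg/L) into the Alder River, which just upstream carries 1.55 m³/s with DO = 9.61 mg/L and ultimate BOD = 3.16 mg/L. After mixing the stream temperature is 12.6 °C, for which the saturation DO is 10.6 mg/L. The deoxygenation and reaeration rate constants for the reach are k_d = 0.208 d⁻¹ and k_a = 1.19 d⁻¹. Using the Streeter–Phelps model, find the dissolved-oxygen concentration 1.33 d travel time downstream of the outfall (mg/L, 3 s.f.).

Mixed DO = (1.55×9.61 + 0.426×3.22)/(1.55+0.426) = 16.27/1.976 = 8.232 mg/L.
Mixed L₀ = (1.55×3.16 + 0.426×217)/(1.976) = 97.34/1.976 = 49.26 mg/L.
Initial deficit D₀ = C_s − DO₀ = 10.6 − 8.232 = 2.368 mg/L.
D(1.33) = [0.208×49.26/(1.19−0.208)](e^(−0.208×1.33) − e^(−1.19×1.33)) + 2.368 e^(−1.19×1.33)
= 10.43 × (0.7583 − 0.2054) + 2.368 × 0.2054 = 6.255 mg/L.
DO = 10.6 − 6.255 = 4.345 mg/L.

DO ≈ 4.34 mg/L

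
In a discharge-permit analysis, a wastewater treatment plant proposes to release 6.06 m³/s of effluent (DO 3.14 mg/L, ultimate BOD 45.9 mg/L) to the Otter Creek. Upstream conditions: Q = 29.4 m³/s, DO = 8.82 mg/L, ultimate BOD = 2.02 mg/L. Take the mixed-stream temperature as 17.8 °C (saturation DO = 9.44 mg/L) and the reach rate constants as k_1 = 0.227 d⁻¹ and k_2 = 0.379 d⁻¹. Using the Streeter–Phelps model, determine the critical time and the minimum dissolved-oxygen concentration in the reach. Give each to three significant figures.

t_c ≈ 2.59 d; minimum DO ≈ 6.27 mg/L

Mixed DO = (29.4×8.82 + 6.06×3.14)/(29.4+6.06) = 278.3/35.46 = 7.849 mg/L.
Mixed L₀ = (29.4×2.02 + 6.06×45.9)/(35.46) = 337.5/35.46 = 9.519 mg/L.
Initial deficit D₀ = C_s − DO₀ = 9.44 − 7.849 = 1.591 mg/L.
t_c = (1/0.1520) ln[(0.379/0.227)(1 − 1.591×0.1520/(0.227×9.519))] = 6.579 × ln(1.483) = 2.592 d.
D_c = (0.227/0.379) × 9.519 × e^(−0.227×2.592) = 0.5989 × 9.519 × 0.5553 = 3.166 mg/L.
Minimum DO = 9.44 − 3.166 = 6.274 mg/L.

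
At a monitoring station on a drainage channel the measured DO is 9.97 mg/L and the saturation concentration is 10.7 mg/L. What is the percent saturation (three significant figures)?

% saturation = C/C_s × 100 = 9.97/10.7 × 100 = 93.2 %.

93.2 % saturation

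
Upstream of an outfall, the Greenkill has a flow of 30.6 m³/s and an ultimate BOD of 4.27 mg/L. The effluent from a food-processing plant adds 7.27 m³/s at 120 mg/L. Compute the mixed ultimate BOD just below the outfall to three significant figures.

Flow-weighted mixing: C = (Q_r C_r + Q_w C_w)/(Q_r + Q_w)
= (30.6×4.27 + 7.27×120)/(30.6 + 7.27) = 1003/37.87 = 26.49 mg/L.

26.5 mg/L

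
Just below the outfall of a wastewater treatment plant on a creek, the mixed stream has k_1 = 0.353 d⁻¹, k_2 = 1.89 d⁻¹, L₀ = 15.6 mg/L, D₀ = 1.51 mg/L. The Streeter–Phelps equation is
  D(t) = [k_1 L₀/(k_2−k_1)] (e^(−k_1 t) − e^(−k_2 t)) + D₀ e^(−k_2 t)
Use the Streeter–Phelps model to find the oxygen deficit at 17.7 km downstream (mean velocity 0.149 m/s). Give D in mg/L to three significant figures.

Travel time t = x/v = 17.7 km / (0.149 m/s) = 17700 m / 0.149 m/s = 118800 s = 1.375 d.
k_1 L₀/(k_2−k_1) = 0.353×15.6/(1.89−0.353) = 5.507/1.537 = 3.583 mg/L.
e^(−k_1 t) = e^(−0.353×1.375) = 0.6155; e^(−k_2 t) = e^(−1.89×1.375) = 0.07438.
D = 3.583 × (0.6155 − 0.07438) + 1.51 × 0.07438 = 1.939 + 0.1123 = 2.051 mg/L.

D ≈ 2.05 mg/L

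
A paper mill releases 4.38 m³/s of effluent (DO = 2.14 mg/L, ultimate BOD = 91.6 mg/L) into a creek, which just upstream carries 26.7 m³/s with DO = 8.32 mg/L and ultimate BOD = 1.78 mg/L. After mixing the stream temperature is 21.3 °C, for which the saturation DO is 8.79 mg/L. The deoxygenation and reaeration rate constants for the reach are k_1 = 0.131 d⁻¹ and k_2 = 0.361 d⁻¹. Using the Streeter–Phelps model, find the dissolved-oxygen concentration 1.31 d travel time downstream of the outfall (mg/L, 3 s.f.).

DO ≈ 6.15 mg/L

Mixed DO = (26.7×8.32 + 4.38×2.14)/(26.7+4.38) = 231.5/31.08 = 7.449 mg/L.
Mixed L₀ = (26.7×1.78 + 4.38×91.6)/(31.08) = 448.7/31.08 = 14.44 mg/L.
Initial deficit D₀ = C_s − DO₀ = 8.79 − 7.449 = 1.341 mg/L.
D(1.31) = [0.131×14.44/(0.361−0.131)](e^(−0.131×1.31) − e^(−0.361×1.31)) + 1.341 e^(−0.361×1.31)
= 8.223 × (0.8423 − 0.6232) + 1.341 × 0.6232 = 2.638 mg/L.
DO = 8.79 − 2.638 = 6.152 mg/L.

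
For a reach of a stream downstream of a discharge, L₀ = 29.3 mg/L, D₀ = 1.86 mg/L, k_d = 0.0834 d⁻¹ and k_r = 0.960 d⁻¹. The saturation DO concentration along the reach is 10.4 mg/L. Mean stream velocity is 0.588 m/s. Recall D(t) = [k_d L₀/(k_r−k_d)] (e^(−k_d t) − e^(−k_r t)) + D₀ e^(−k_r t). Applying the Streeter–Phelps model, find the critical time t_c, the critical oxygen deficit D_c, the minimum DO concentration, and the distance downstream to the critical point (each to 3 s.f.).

t_c ≈ 1.53 d; D_c ≈ 2.24 mg/L; min DO ≈ 8.16 mg/L; x_c ≈ 77.8 km

At the critical point dD/dt = 0, so k_d L₀ e^(−k_d t) = k_r D. Substituting D(t) from the Streeter–Phelps equation and solving for t gives
t_c = ln[(k_r/k_d)(1 − D₀(k_r−k_d)/(k_d L₀))] / (k_r−k_d).
Here k_r−k_d = 0.8766 d⁻¹ and 1 − D₀(k_r−k_d)/(k_d L₀) = 1 − 1.86×0.8766/(0.0834×29.3) = 0.3328, so
t_c = ln(11.51 × 0.3328) / 0.8766 = 1.343 / 0.8766 = 1.532 d.
L(t_c) = L₀ e^(−k_d t_c) = 29.3 × 0.8801 = 25.79 mg/L, and at the critical point k_r D_c = k_d L, so D_c = (0.0834/0.960) × 25.79 = 2.240 mg/L.
Minimum DO = C_s − D_c = 10.4 − 2.240 = 8.160 mg/L.
x_c = v t_c = 0.588 m/s × 1.532 d × 86400 s/d = 77830 m ≈ 77.8 km.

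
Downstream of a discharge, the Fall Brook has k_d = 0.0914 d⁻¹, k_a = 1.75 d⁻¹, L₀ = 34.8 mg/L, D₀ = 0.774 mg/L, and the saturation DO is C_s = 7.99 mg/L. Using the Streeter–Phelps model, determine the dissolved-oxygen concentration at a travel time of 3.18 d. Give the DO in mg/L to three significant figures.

DO ≈ 6.56 mg/L

k_d L₀/(k_a−k_d) = 0.0914×34.8/(1.75−0.0914) = 3.181/1.659 = 1.918 mg/L.
e^(−k_d t) = e^(−0.0914×3.180) = 0.7478; e^(−k_a t) = e^(−1.75×3.180) = 0.003830.
D = 1.918 × (0.7478 − 0.003830) + 0.774 × 0.003830 = 1.427 + 0.002964 = 1.430 mg/L.
DO = C_s − D = 7.99 − 1.430 = 6.560 mg/L.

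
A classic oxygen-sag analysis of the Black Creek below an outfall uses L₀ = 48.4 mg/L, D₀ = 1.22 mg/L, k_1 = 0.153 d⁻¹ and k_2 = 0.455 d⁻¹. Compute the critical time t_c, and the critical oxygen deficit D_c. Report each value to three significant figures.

With k_2/k_1 = 2.974 and 1 − D₀(k_2−k_1)/(k_1 L₀) = 0.9502,
t_c = ln(2.974 × 0.9502) / (0.455 − 0.153) = ln(2.826) / 0.3020 = 1.039/0.3020 = 3.440 d.
L(t_c) = L₀ e^(−k_1 t_c) = 48.4 × 0.5908 = 28.59 mg/L, and at the critical point k_2 D_c = k_1 L, so D_c = (0.153/0.455) × 28.59 = 9.615 mg/L.

t_c ≈ 3.44 d; D_c ≈ 9.62 mg/L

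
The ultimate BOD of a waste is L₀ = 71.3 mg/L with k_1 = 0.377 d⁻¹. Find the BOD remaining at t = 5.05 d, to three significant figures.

L ≈ 10.6 mg/L

L_t = L₀ e^(−k_1 t) = 71.3 × e^(−0.377×5.05) = 71.3 × 0.1490 = 10.62 mg/L.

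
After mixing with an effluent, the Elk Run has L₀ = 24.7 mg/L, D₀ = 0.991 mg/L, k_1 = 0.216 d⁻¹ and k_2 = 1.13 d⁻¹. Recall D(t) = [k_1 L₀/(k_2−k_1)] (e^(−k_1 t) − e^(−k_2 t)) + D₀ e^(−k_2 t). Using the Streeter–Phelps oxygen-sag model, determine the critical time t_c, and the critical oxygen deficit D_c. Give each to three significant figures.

t_c ≈ 1.61 d; D_c ≈ 3.34 mg/L

t_c = [1/(k_2−k_1)] ln[(k_2/k_1)(1 − D₀(k_2−k_1)/(k_1 L₀))]
= [1/(1.13−0.216)] ln[(1.13/0.216)(1 − 0.991×0.9140/(0.216×24.7))]
= (1/0.9140) ln[5.231 × 0.8302] = 1.094 × ln(4.343) = 1.094 × 1.469 = 1.607 d.
L(t_c) = L₀ e^(−k_1 t_c) = 24.7 × 0.7068 = 17.46 mg/L, and at the critical point k_2 D_c = k_1 L, so D_c = (0.216/1.13) × 17.46 = 3.337 mg/L.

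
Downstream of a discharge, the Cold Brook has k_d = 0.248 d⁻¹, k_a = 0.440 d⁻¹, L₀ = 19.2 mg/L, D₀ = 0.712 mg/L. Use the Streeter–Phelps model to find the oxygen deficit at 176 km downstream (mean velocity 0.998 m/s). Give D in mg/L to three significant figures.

D ≈ 5.14 mg/L

Travel time t = x/v = 176 km / (0.998 m/s) = 176000 m / 0.998 m/s = 176400 s = 2.041 d.
k_d L₀/(k_a−k_d) = 0.248×19.2/(0.440−0.248) = 4.762/0.1920 = 24.80 mg/L.
e^(−k_d t) = e^(−0.248×2.041) = 0.6028; e^(−k_a t) = e^(−0.440×2.041) = 0.4073.
D = 24.80 × (0.6028 − 0.4073) + 0.712 × 0.4073 = 4.847 + 0.2900 = 5.137 mg/L.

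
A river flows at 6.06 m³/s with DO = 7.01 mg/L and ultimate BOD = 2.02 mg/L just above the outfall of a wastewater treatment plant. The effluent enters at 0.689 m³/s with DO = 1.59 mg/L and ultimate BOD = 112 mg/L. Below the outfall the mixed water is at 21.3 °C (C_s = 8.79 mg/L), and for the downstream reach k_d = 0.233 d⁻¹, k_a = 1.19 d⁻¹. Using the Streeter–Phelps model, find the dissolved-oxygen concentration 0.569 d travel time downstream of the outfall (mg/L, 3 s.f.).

Mixed DO = (6.06×7.01 + 0.689×1.59)/(6.06+0.689) = 43.58/6.749 = 6.457 mg/L.
Mixed L₀ = (6.06×2.02 + 0.689×112)/(6.749) = 89.41/6.749 = 13.25 mg/L.
Initial deficit D₀ = C_s − DO₀ = 8.79 − 6.457 = 2.333 mg/L.
D(0.569) = [0.233×13.25/(1.19−0.233)](e^(−0.233×0.569) − e^(−1.19×0.569)) + 2.333 e^(−1.19×0.569)
= 3.225 × (0.8758 − 0.5081) + 2.333 × 0.5081 = 2.372 mg/L.
DO = 8.79 − 2.372 = 6.418 mg/L.

DO ≈ 6.42 mg/L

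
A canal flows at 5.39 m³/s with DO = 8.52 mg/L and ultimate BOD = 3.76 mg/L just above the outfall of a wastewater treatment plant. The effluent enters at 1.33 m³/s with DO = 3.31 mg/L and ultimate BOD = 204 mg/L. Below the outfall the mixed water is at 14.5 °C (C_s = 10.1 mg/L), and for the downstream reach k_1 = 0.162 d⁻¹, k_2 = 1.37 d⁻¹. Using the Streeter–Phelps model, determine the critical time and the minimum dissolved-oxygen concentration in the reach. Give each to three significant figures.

Mixed DO = (5.39×8.52 + 1.33×3.31)/(5.39+1.33) = 50.33/6.720 = 7.489 mg/L.
Mixed L₀ = (5.39×3.76 + 1.33×204)/(6.720) = 291.6/6.720 = 43.39 mg/L.
Initial deficit D₀ = C_s − DO₀ = 10.1 − 7.489 = 2.611 mg/L.
t_c = (1/1.208) ln[(1.37/0.162)(1 − 2.611×1.208/(0.162×43.39))] = 0.8278 × ln(4.662) = 1.274 d.
D_c = (0.162/1.37) × 43.39 × e^(−0.162×1.274) = 0.1182 × 43.39 × 0.8135 = 4.174 mg/L.
Minimum DO = 10.1 − 4.174 = 5.926 mg/L.

t_c ≈ 1.27 d; minimum DO ≈ 5.93 mg/L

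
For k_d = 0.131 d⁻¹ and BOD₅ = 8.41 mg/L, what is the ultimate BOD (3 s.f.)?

L₀ ≈ 17.5 mg/L

BOD₅ = L₀(1 − e^(−5k_d)) ⇒ L₀ = BOD₅ / (1 − e^(−5×0.131))
= 8.41 / (1 − 0.5194) = 8.41 / 0.4806 = 17.50 mg/L.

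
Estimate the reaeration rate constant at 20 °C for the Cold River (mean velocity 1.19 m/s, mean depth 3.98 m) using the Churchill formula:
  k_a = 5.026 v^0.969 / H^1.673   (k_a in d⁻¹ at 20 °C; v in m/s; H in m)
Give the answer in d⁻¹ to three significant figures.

k_a = 5.026 × 1.19^0.969 / 3.98^1.673 = 5.026 × 1.184 / 10.08 = 0.5900 d⁻¹.

k_a ≈ 0.590 d⁻¹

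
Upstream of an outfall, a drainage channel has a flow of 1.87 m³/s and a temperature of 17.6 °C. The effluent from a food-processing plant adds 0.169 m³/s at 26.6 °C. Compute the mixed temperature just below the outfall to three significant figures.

18.3 °C

Flow-weighted mixing: C = (Q_r C_r + Q_w C_w)/(Q_r + Q_w)
= (1.87×17.6 + 0.169×26.6)/(1.87 + 0.169) = 37.41/2.039 = 18.35 °C.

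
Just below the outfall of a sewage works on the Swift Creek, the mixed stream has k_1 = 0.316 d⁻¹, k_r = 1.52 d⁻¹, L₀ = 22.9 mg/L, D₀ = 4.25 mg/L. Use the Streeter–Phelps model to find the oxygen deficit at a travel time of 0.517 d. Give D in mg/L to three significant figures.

k_1 L₀/(k_r−k_1) = 0.316×22.9/(1.52−0.316) = 7.236/1.204 = 6.010 mg/L.
e^(−k_1 t) = e^(−0.316×0.5170) = 0.8493; e^(−k_r t) = e^(−1.52×0.5170) = 0.4557.
D = 6.010 × (0.8493 − 0.4557) + 4.25 × 0.4557 = 2.365 + 1.937 = 4.302 mg/L.

D ≈ 4.30 mg/L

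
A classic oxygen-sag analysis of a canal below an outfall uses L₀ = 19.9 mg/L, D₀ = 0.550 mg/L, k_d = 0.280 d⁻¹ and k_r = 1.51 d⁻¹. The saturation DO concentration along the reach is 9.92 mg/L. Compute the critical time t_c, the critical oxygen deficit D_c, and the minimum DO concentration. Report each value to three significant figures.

With k_r/k_d = 5.393 and 1 − D₀(k_r−k_d)/(k_d L₀) = 0.8786,
t_c = ln(5.393 × 0.8786) / (1.51 − 0.280) = ln(4.738) / 1.230 = 1.556/1.230 = 1.265 d.
L(t_c) = L₀ e^(−k_d t_c) = 19.9 × 0.7018 = 13.97 mg/L, and at the critical point k_r D_c = k_d L, so D_c = (0.280/1.51) × 13.97 = 2.590 mg/L.
Minimum DO = C_s − D_c = 9.92 − 2.590 = 7.330 mg/L.

t_c ≈ 1.26 d; D_c ≈ 2.59 mg/L; min DO ≈ 7.33 mg/L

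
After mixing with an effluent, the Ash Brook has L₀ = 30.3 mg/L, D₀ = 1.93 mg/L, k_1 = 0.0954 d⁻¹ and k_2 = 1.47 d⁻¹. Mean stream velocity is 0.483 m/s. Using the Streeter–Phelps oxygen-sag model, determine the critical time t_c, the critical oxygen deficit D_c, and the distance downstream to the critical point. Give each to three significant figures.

With k_2/k_1 = 15.41 and 1 − D₀(k_2−k_1)/(k_1 L₀) = 0.08221,
t_c = ln(15.41 × 0.08221) / (1.47 − 0.0954) = ln(1.267) / 1.375 = 0.2365/1.375 = 0.1720 d.
L(t_c) = L₀ e^(−k_1 t_c) = 30.3 × 0.9837 = 29.81 mg/L, and at the critical point k_2 D_c = k_1 L, so D_c = (0.0954/1.47) × 29.81 = 1.934 mg/L.
x_c = v t_c = 0.483 m/s × 0.1720 d × 86400 s/d = 7179 m ≈ 7.18 km.

t_c ≈ 0.172 d; D_c ≈ 1.93 mg/L; x_c ≈ 7.18 km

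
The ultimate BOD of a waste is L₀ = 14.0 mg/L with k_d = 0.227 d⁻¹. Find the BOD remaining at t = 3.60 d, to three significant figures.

L ≈ 6.18 mg/L

L_t = L₀ e^(−k_d t) = 14.0 × e^(−0.227×3.60) = 14.0 × 0.4417 = 6.183 mg/L.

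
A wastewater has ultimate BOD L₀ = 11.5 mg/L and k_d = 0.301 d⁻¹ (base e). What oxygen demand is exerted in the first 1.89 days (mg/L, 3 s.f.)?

y_t = L₀(1 − e^(−k_d t)) = 11.5 × (1 − e^(−0.301×1.89))
= 11.5 × (1 − 0.5662) = 11.5 × 0.4338 = 4.989 mg/L.

y ≈ 4.99 mg/L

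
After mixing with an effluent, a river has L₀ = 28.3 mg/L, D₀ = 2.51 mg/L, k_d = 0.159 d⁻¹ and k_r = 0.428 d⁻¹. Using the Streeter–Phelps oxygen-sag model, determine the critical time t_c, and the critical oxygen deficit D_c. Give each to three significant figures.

t_c ≈ 3.08 d; D_c ≈ 6.45 mg/L

At the critical point dD/dt = 0, so k_d L₀ e^(−k_d t) = k_r D. Substituting D(t) from the Streeter–Phelps equation and solving for t gives
t_c = ln[(k_r/k_d)(1 − D₀(k_r−k_d)/(k_d L₀))] / (k_r−k_d).
Here k_r−k_d = 0.2690 d⁻¹ and 1 − D₀(k_r−k_d)/(k_d L₀) = 1 − 2.51×0.2690/(0.159×28.3) = 0.8499, so
t_c = ln(2.692 × 0.8499) / 0.2690 = 0.8276 / 0.2690 = 3.077 d.
D_c = (k_d/k_r) L₀ e^(−k_d t_c) = (0.159/0.428) × 28.3 × e^(−0.159×3.077) = 0.3715 × 28.3 × 0.6131 = 6.446 mg/L.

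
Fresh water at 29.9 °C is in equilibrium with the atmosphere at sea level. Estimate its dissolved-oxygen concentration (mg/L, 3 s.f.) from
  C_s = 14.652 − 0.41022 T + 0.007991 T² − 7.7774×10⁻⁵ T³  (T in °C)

C_s = 14.652 − 0.41022×29.9 + 0.007991×29.9² − 7.7774×10⁻⁵×29.9³ = 7.451 mg/L.

C_s ≈ 7.45 mg/L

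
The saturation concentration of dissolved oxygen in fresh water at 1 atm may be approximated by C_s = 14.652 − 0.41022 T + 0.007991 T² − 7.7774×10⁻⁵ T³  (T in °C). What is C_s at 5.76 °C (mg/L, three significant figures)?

C_s ≈ 12.5 mg/L

C_s = 14.652 − 0.41022×5.76 + 0.007991×5.76² − 7.7774×10⁻⁵×5.76³ = 12.54 mg/L.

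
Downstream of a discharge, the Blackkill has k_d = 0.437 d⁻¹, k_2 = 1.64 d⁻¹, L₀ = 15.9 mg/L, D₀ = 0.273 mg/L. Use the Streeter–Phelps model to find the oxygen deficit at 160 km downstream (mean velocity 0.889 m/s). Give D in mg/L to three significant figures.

Travel time t = x/v = 160 km / (0.889 m/s) = 160000 m / 0.889 m/s = 180000 s = 2.083 d.
k_d L₀/(k_2−k_d) = 0.437×15.9/(1.64−0.437) = 6.948/1.203 = 5.776 mg/L.
e^(−k_d t) = e^(−0.437×2.083) = 0.4024; e^(−k_2 t) = e^(−1.64×2.083) = 0.03284.
D = 5.776 × (0.4024 − 0.03284) + 0.273 × 0.03284 = 2.135 + 0.008964 = 2.144 mg/L.

D ≈ 2.14 mg/L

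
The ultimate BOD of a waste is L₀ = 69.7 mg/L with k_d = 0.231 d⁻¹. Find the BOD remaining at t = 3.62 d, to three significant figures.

L_t = L₀ e^(−k_d t) = 69.7 × e^(−0.231×3.62) = 69.7 × 0.4333 = 30.20 mg/L.

L ≈ 30.2 mg/L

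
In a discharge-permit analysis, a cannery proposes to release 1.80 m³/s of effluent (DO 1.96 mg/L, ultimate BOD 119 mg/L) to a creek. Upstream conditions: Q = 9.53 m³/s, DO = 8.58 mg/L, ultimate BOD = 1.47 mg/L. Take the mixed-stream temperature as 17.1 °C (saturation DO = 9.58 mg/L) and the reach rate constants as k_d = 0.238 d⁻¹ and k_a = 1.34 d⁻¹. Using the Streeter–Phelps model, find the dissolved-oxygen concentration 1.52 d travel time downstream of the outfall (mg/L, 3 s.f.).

DO ≈ 6.85 mg/L

Mixed DO = (9.53×8.58 + 1.80×1.96)/(9.53+1.80) = 85.30/11.33 = 7.528 mg/L.
Mixed L₀ = (9.53×1.47 + 1.80×119)/(11.33) = 228.2/11.33 = 20.14 mg/L.
Initial deficit D₀ = C_s − DO₀ = 9.58 − 7.528 = 2.052 mg/L.
D(1.52) = [0.238×20.14/(1.34−0.238)](e^(−0.238×1.52) − e^(−1.34×1.52)) + 2.052 e^(−1.34×1.52)
= 4.350 × (0.6964 − 0.1304) + 2.052 × 0.1304 = 2.730 mg/L.
DO = 9.58 − 2.730 = 6.850 mg/L.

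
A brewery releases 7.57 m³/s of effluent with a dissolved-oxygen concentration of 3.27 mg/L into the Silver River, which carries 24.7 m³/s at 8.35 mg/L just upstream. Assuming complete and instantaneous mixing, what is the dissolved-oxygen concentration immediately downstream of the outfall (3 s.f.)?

Flow-weighted mixing: C = (Q_r C_r + Q_w C_w)/(Q_r + Q_w)
= (24.7×8.35 + 7.57×3.27)/(24.7 + 7.57) = 231.0/32.27 = 7.158 mg/L.

7.16 mg/L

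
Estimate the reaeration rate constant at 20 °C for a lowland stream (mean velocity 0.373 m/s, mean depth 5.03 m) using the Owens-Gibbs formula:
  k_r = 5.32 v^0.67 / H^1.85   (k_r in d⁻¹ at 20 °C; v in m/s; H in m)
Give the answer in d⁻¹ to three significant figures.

k_r = 5.32 × 0.373^0.67 / 5.03^1.85 = 5.32 × 0.5165 / 19.86 = 0.1384 d⁻¹.

k_r ≈ 0.138 d⁻¹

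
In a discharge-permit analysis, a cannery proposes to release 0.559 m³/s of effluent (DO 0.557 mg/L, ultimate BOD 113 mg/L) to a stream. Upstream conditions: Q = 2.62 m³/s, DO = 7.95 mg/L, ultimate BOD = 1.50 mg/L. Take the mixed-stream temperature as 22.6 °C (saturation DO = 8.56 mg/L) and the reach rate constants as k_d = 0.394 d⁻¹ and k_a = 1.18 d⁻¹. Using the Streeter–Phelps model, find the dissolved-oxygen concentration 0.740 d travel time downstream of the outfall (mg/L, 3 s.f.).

Mixed DO = (2.62×7.95 + 0.559×0.557)/(2.62+0.559) = 21.14/3.179 = 6.650 mg/L.
Mixed L₀ = (2.62×1.50 + 0.559×113)/(3.179) = 67.10/3.179 = 21.11 mg/L.
Initial deficit D₀ = C_s − DO₀ = 8.56 − 6.650 = 1.910 mg/L.
D(0.740) = [0.394×21.11/(1.18−0.394)](e^(−0.394×0.740) − e^(−1.18×0.740)) + 1.910 e^(−1.18×0.740)
= 10.58 × (0.7471 − 0.4176) + 1.910 × 0.4176 = 4.284 mg/L.
DO = 8.56 − 4.284 = 4.276 mg/L.

DO ≈ 4.28 mg/L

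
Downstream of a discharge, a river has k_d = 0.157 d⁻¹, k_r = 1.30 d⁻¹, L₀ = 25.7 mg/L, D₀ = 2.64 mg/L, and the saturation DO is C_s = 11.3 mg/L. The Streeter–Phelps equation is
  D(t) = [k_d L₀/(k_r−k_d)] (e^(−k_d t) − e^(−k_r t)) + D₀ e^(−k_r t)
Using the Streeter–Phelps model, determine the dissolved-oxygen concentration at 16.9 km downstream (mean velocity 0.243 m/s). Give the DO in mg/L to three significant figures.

DO ≈ 8.50 mg/L

Travel time t = x/v = 16.9 km / (0.243 m/s) = 16900 m / 0.243 m/s = 69550 s = 0.8049 d.
k_d L₀/(k_r−k_d) = 0.157×25.7/(1.30−0.157) = 4.035/1.143 = 3.530 mg/L.
e^(−k_d t) = e^(−0.157×0.8049) = 0.8813; e^(−k_r t) = e^(−1.30×0.8049) = 0.3512.
D = 3.530 × (0.8813 − 0.3512) + 2.64 × 0.3512 = 1.871 + 0.9271 = 2.798 mg/L.
DO = C_s − D = 11.3 − 2.798 = 8.502 mg/L.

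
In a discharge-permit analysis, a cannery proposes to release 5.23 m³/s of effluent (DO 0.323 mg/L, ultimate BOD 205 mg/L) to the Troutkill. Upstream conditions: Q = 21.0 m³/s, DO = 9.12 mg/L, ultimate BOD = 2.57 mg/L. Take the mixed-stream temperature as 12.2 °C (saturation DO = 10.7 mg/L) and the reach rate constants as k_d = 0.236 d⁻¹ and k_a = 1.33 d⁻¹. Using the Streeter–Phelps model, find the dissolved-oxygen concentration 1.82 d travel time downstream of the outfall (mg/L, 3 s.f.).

DO ≈ 5.20 mg/L

Mixed DO = (21.0×9.12 + 5.23×0.323)/(21.0+5.23) = 193.2/26.23 = 7.366 mg/L.
Mixed L₀ = (21.0×2.57 + 5.23×205)/(26.23) = 1126/26.23 = 42.93 mg/L.
Initial deficit D₀ = C_s − DO₀ = 10.7 − 7.366 = 3.334 mg/L.
D(1.82) = [0.236×42.93/(1.33−0.236)](e^(−0.236×1.82) − e^(−1.33×1.82)) + 3.334 e^(−1.33×1.82)
= 9.261 × (0.6508 − 0.08887) + 3.334 × 0.08887 = 5.501 mg/L.
DO = 10.7 − 5.501 = 5.199 mg/L.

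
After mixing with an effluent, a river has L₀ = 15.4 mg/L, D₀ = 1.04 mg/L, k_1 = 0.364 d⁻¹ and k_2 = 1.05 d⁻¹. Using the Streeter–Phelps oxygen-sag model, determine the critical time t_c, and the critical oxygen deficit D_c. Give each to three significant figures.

t_c ≈ 1.35 d; D_c ≈ 3.27 mg/L

At the critical point dD/dt = 0, so k_1 L₀ e^(−k_1 t) = k_2 D. Substituting D(t) from the Streeter–Phelps equation and solving for t gives
t_c = ln[(k_2/k_1)(1 − D₀(k_2−k_1)/(k_1 L₀))] / (k_2−k_1).
Here k_2−k_1 = 0.6860 d⁻¹ and 1 − D₀(k_2−k_1)/(k_1 L₀) = 1 − 1.04×0.6860/(0.364×15.4) = 0.8727, so
t_c = ln(2.885 × 0.8727) / 0.6860 = 0.9233 / 0.6860 = 1.346 d.
L(t_c) = L₀ e^(−k_1 t_c) = 15.4 × 0.6127 = 9.435 mg/L, and at the critical point k_2 D_c = k_1 L, so D_c = (0.364/1.05) × 9.435 = 3.271 mg/L.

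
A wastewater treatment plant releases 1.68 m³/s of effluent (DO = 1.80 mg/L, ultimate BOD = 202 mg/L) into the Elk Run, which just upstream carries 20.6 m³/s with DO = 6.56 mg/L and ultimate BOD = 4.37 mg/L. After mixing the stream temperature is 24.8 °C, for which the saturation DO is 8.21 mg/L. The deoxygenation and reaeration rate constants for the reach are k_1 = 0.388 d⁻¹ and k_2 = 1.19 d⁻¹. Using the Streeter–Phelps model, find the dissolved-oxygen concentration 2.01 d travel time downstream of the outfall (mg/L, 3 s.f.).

Mixed DO = (20.6×6.56 + 1.68×1.80)/(20.6+1.68) = 138.2/22.28 = 6.201 mg/L.
Mixed L₀ = (20.6×4.37 + 1.68×202)/(22.28) = 429.4/22.28 = 19.27 mg/L.
Initial deficit D₀ = C_s − DO₀ = 8.21 − 6.201 = 2.009 mg/L.
D(2.01) = [0.388×19.27/(1.19−0.388)](e^(−0.388×2.01) − e^(−1.19×2.01)) + 2.009 e^(−1.19×2.01)
= 9.324 × (0.4585 − 0.09146) + 2.009 × 0.09146 = 3.606 mg/L.
DO = 8.21 − 3.606 = 4.604 mg/L.

DO ≈ 4.60 mg/L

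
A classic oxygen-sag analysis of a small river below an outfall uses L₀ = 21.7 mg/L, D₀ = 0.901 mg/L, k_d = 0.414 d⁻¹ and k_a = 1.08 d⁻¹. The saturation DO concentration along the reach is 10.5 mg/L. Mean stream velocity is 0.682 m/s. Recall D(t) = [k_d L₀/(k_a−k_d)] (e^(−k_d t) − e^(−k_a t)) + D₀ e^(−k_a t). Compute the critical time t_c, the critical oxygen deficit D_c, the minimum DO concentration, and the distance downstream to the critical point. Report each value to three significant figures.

With k_a/k_d = 2.609 and 1 − D₀(k_a−k_d)/(k_d L₀) = 0.9332,
t_c = ln(2.609 × 0.9332) / (1.08 − 0.414) = ln(2.434) / 0.6660 = 0.8897/0.6660 = 1.336 d.
D_c = (k_d/k_a) L₀ e^(−k_d t_c) = (0.414/1.08) × 21.7 × e^(−0.414×1.336) = 0.3833 × 21.7 × 0.5752 = 4.785 mg/L.
Minimum DO = C_s − D_c = 10.5 − 4.785 = 5.715 mg/L.
x_c = v t_c = 0.682 m/s × 1.336 d × 86400 s/d = 78720 m ≈ 78.7 km.

t_c ≈ 1.34 d; D_c ≈ 4.78 mg/L; min DO ≈ 5.72 mg/L; x_c ≈ 78.7 km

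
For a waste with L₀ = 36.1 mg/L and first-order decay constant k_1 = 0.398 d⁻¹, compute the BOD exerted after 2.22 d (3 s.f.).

y_t = L₀(1 − e^(−k_1 t)) = 36.1 × (1 − e^(−0.398×2.22))
= 36.1 × (1 − 0.4133) = 36.1 × 0.5867 = 21.18 mg/L.

y ≈ 21.2 mg/L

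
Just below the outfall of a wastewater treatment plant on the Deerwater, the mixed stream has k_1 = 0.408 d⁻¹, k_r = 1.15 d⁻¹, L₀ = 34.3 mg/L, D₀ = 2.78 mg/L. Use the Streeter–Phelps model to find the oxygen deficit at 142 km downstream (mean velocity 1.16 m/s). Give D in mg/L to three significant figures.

Travel time t = x/v = 142 km / (1.16 m/s) = 142000 m / 1.16 m/s = 122400 s = 1.417 d.
k_1 L₀/(k_r−k_1) = 0.408×34.3/(1.15−0.408) = 13.99/0.7420 = 18.86 mg/L.
e^(−k_1 t) = e^(−0.408×1.417) = 0.5610; e^(−k_r t) = e^(−1.15×1.417) = 0.1961.
D = 18.86 × (0.5610 − 0.1961) + 2.78 × 0.1961 = 6.883 + 0.5450 = 7.428 mg/L.

D ≈ 7.43 mg/L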